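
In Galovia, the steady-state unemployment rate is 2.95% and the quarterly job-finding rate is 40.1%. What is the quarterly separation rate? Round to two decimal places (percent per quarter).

Separation rate ≈ 1.22% per quarter.

From u* = s/(s+f): s = u·f/(1−u).
s = 0.0295 × 40.1 / (1 − 0.0295) = 1.1830 / 0.9705 ≈ 1.22% per quarter.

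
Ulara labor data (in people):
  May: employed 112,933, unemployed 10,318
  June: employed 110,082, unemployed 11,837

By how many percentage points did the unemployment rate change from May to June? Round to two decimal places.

The unemployment rate changed by +1.34 percentage points.

May: labor force = 112,933 + 10,318 = 123,251; u = 10,318/123,251 = 8.37%.
June: labor force = 110,082 + 11,837 = 121,919; u = 11,837/121,919 = 9.71%.
Change = 9.71% − 8.37% = +1.34 pp.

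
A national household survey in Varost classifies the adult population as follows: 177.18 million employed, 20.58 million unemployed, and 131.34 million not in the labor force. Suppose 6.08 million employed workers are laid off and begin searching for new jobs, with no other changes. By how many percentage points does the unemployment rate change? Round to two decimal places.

Initially, labor force = 177.18 + 20.58 = 197.76 million, so u = 20.58/197.76 = 10.41%.
After the change, employed falls and unemployed rises by 6.08; labor force unchanged → E = 171.10, U = 26.66, labor force = 197.76 million.
New unemployment rate = 26.66 / 197.76 = 13.48%.
Change = 13.48% − 10.41% = +3.07 percentage points.

The unemployment rate changes by +3.07 percentage points.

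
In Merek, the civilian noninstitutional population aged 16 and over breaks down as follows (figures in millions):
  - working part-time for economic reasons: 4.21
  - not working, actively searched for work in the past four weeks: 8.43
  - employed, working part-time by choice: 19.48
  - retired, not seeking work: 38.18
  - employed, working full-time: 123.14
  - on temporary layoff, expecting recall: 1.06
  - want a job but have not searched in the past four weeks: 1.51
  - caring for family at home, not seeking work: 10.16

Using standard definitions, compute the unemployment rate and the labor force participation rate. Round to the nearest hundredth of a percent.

Employed = 4.21 + 19.48 + 123.14 = 146.83 million (anyone who worked, including part-time for economic reasons, counts as employed).
Unemployed = 8.43 + 1.06 = 9.49 million (jobless and actively searching, or on temporary layoff).
Labor force = 146.83 + 9.49 = 156.32 million.
Not in labor force = 38.18 + 1.51 + 10.16 = 49.85 million (those not working and not actively searching are outside the labor force — including those who want a job but have given up searching).
Civilian working-age population = 156.32 + 49.85 = 206.17 million.
Unemployment rate = 9.49 / 156.32 = 6.07%.
Labor force participation rate = 156.32 / 206.17 = 75.82%.

Unemployment rate ≈ 6.07%; labor force participation rate ≈ 75.82%.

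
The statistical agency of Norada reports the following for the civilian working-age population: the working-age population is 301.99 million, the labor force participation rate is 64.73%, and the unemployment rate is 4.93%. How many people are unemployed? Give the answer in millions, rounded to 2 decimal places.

About 9.64 million are unemployed.

Labor force = 0.6473 × 301.99 = 195.48 million.
Unemployed = 0.0493 × 195.48 ≈ 9.64 million.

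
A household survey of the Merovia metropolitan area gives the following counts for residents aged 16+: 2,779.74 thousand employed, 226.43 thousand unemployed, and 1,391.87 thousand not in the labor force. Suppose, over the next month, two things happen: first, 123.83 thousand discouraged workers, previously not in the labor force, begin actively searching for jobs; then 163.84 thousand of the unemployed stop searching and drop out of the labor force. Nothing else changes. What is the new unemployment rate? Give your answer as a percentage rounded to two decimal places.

Initially, labor force = 2,779.74 + 226.43 = 3,006.17 thousand, so u = 226.43/3,006.17 = 7.53%.
After the first change, unemployed and labor force both rise by 123.83 → E = 2,779.74, U = 350.26, labor force = 3,130.00 thousand.
After the second change, unemployed and labor force both fall by 163.84 → E = 2,779.74, U = 186.42, labor force = 2,966.16 thousand.
New unemployment rate = 186.42 / 2,966.16 = 6.28%.

New unemployment rate ≈ 6.28%.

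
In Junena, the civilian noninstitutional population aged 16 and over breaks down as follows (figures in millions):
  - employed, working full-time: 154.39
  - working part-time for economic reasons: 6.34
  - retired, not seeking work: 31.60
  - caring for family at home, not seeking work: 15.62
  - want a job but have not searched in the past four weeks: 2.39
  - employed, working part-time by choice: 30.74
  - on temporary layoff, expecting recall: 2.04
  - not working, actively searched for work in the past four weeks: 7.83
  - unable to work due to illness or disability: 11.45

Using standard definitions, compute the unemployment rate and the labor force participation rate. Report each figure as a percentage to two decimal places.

Employed = 154.39 + 6.34 + 30.74 = 191.47 million (anyone who worked, including part-time for economic reasons, counts as employed).
Unemployed = 2.04 + 7.83 = 9.87 million (jobless and actively searching, or on temporary layoff).
Labor force = 191.47 + 9.87 = 201.34 million.
Not in labor force = 31.60 + 15.62 + 2.39 + 11.45 = 61.06 million (those not working and not actively searching are outside the labor force — including those who want a job but have given up searching).
Civilian working-age population = 201.34 + 61.06 = 262.40 million.
Unemployment rate = 9.87 / 201.34 = 4.90%.
Labor force participation rate = 201.34 / 262.40 = 76.73%.

Unemployment rate ≈ 4.90%; labor force participation rate ≈ 76.73%.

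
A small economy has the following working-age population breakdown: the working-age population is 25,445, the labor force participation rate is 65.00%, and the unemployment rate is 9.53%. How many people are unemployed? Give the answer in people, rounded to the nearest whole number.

About 1,576 are unemployed.

Labor force = 0.6500 × 25,445 = 16,539.
Unemployed = 0.0953 × 16,539 ≈ 1,576.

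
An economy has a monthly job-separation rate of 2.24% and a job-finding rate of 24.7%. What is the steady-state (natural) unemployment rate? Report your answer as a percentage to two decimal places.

At steady state the flows balance: s·E = f·U, so U/(E+U) = s/(s+f).
u* = 2.24 / (2.24 + 24.7) = 2.24 / 26.94 = 8.31%.

Steady-state unemployment rate ≈ 8.31%.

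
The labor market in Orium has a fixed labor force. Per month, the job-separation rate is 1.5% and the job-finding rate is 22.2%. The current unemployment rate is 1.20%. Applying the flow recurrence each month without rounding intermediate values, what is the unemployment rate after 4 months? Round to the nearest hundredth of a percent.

Unemployment rate after four months ≈ 4.59%.

With a fixed labor force, u_{t+1} = u_t + s·(1−u_t) − f·u_t = u_t·(1−s−f) + s.
Here 1−s−f = 0.763 and s = 0.015.
u_1 = 0.012000 × 0.763 + 0.015 = 0.024156.
u_2 = 0.024156 × 0.763 + 0.015 = 0.033431.
u_3 = 0.033431 × 0.763 + 0.015 = 0.040508.
u_4 = 0.040508 × 0.763 + 0.015 = 0.045908.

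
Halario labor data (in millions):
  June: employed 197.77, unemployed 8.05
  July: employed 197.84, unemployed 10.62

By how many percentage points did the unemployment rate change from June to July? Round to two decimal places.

June: labor force = 197.77 + 8.05 = 205.82; u = 8.05/205.82 = 3.91%.
July: labor force = 197.84 + 10.62 = 208.46; u = 10.62/208.46 = 5.09%.
Change = 5.09% − 3.91% = +1.18 pp.

The unemployment rate changed by +1.18 percentage points.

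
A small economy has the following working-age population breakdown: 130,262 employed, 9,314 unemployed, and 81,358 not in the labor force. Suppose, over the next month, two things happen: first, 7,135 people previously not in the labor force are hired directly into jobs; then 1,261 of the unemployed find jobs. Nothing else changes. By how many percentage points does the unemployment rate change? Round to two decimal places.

The unemployment rate changes by −1.18 percentage points.

Initially, labor force = 130,262 + 9,314 = 139,576, so u = 9,314/139,576 = 6.67%.
After the first change, employed and labor force both rise by 7,135; unemployed unchanged → E = 137,397, U = 9,314, labor force = 146,711.
After the second change, unemployed falls and employed rises by 1,261; labor force unchanged → E = 138,658, U = 8,053, labor force = 146,711.
New unemployment rate = 8,053 / 146,711 = 5.49%.
Change = 5.49% − 6.67% = −1.18 percentage points.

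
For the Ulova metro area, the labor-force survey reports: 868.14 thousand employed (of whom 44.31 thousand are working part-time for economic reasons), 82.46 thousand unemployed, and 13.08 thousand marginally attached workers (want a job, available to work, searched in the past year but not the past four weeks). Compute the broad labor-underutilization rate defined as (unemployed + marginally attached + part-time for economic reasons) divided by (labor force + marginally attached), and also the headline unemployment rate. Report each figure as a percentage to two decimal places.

Labor force = 868.14 + 82.46 = 950.60 thousand.
Numerator = 82.46 + 13.08 + 44.31 = 139.85 thousand.
Denominator = 950.60 + 13.08 = 963.68 thousand.
Broad rate = 139.85 / 963.68 = 14.51%.
Headline unemployment rate = 82.46 / 950.60 = 8.67%.

Broad underutilization rate ≈ 14.51%; headline unemployment rate ≈ 8.67%.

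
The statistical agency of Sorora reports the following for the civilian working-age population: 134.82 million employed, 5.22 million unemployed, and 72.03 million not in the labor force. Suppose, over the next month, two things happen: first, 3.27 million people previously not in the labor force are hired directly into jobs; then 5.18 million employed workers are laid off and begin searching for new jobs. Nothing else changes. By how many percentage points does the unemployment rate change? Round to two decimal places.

The unemployment rate changes by +3.53 percentage points.

Initially, labor force = 134.82 + 5.22 = 140.04 million, so u = 5.22/140.04 = 3.73%.
After the first change, employed and labor force both rise by 3.27; unemployed unchanged → E = 138.09, U = 5.22, labor force = 143.31 million.
After the second change, employed falls and unemployed rises by 5.18; labor force unchanged → E = 132.91, U = 10.40, labor force = 143.31 million.
New unemployment rate = 10.40 / 143.31 = 7.26%.
Change = 7.26% − 3.73% = +3.53 percentage points.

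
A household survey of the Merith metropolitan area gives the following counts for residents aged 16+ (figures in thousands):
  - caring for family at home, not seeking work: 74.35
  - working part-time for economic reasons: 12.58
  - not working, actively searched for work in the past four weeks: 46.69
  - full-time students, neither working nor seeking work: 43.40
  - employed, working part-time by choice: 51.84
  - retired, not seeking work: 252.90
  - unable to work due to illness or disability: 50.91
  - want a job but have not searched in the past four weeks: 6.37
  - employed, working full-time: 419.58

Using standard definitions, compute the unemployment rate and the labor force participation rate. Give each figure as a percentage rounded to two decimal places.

Employed = 12.58 + 51.84 + 419.58 = 484.00 thousand (anyone who worked, including part-time for economic reasons, counts as employed).
Unemployed = 46.69 thousand.
Labor force = 484.00 + 46.69 = 530.69 thousand.
Not in labor force = 74.35 + 43.40 + 252.90 + 50.91 + 6.37 = 427.93 thousand (those not working and not actively searching are outside the labor force — including those who want a job but have given up searching).
Civilian working-age population = 530.69 + 427.93 = 958.62 thousand.
Unemployment rate = 46.69 / 530.69 = 8.80%.
Labor force participation rate = 530.69 / 958.62 = 55.36%.

Unemployment rate ≈ 8.80%; labor force participation rate ≈ 55.36%.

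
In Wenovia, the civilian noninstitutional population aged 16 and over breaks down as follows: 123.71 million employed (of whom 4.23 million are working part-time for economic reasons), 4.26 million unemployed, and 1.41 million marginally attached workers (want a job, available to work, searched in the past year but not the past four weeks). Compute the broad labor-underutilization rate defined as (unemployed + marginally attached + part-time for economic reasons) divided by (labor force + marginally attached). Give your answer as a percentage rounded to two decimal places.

Labor force = 123.71 + 4.26 = 127.97 million.
Numerator = 4.26 + 1.41 + 4.23 = 9.90 million.
Denominator = 127.97 + 1.41 = 129.38 million.
Broad rate = 9.90 / 129.38 = 7.65%.

Broad underutilization rate ≈ 7.65%.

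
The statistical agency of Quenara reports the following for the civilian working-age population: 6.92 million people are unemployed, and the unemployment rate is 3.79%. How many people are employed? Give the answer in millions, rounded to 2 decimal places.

About 175.67 million are employed.

Labor force = U / u = 6.92 / 0.0379 ≈ 182.59 million.
Employed = labor force − unemployed = 182.59 − 6.92 = 175.67 million.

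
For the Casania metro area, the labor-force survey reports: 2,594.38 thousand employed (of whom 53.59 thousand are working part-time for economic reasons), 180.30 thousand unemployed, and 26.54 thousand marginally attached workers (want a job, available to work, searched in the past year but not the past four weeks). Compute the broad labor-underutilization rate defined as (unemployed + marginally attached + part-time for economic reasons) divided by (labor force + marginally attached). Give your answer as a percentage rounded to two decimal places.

Broad underutilization rate ≈ 9.30%.

Labor force = 2,594.38 + 180.30 = 2,774.68 thousand.
Numerator = 180.30 + 26.54 + 53.59 = 260.43 thousand.
Denominator = 2,774.68 + 26.54 = 2,801.22 thousand.
Broad rate = 260.43 / 2,801.22 = 9.30%.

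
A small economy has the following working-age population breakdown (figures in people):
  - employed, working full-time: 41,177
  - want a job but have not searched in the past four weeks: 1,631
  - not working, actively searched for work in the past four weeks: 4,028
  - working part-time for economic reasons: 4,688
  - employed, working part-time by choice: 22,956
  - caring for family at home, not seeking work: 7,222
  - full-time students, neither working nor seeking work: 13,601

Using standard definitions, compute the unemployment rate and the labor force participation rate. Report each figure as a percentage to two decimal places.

Unemployment rate ≈ 5.53%; labor force participation rate ≈ 76.44%.

Employed = 41,177 + 4,688 + 22,956 = 68,821 (anyone who worked, including part-time for economic reasons, counts as employed).
Unemployed = 4,028.
Labor force = 68,821 + 4,028 = 72,849.
Not in labor force = 1,631 + 7,222 + 13,601 = 22,454 (those not working and not actively searching are outside the labor force — including those who want a job but have given up searching).
Civilian working-age population = 72,849 + 22,454 = 95,303.
Unemployment rate = 4,028 / 72,849 = 5.53%.
Labor force participation rate = 72,849 / 95,303 = 76.44%.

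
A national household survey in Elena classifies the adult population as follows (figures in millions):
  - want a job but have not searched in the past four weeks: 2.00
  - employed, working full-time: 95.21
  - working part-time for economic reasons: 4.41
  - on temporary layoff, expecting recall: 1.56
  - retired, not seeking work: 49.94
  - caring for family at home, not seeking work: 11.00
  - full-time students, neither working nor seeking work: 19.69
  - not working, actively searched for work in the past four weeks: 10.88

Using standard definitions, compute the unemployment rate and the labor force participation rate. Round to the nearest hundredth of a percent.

Unemployment rate ≈ 11.10%; labor force participation rate ≈ 57.56%.

Employed = 95.21 + 4.41 = 99.62 million (anyone who worked, including part-time for economic reasons, counts as employed).
Unemployed = 1.56 + 10.88 = 12.44 million (jobless and actively searching, or on temporary layoff).
Labor force = 99.62 + 12.44 = 112.06 million.
Not in labor force = 2.00 + 49.94 + 11.00 + 19.69 = 82.63 million (those not working and not actively searching are outside the labor force — including those who want a job but have given up searching).
Civilian working-age population = 112.06 + 82.63 = 194.69 million.
Unemployment rate = 12.44 / 112.06 = 11.10%.
Labor force participation rate = 112.06 / 194.69 = 57.56%.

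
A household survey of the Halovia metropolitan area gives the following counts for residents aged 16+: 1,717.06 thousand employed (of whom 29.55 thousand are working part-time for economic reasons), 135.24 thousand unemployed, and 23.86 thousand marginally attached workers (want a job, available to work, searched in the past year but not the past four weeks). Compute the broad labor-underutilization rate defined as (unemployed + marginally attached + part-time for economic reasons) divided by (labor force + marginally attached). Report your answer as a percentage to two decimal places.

Broad underutilization rate ≈ 10.06%.

Labor force = 1,717.06 + 135.24 = 1,852.30 thousand.
Numerator = 135.24 + 23.86 + 29.55 = 188.65 thousand.
Denominator = 1,852.30 + 23.86 = 1,876.16 thousand.
Broad rate = 188.65 / 1,876.16 = 10.06%.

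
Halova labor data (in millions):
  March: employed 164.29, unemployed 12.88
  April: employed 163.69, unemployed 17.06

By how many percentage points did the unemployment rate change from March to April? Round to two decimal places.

The unemployment rate changed by +2.17 percentage points.

March: labor force = 164.29 + 12.88 = 177.17; u = 12.88/177.17 = 7.27%.
April: labor force = 163.69 + 17.06 = 180.75; u = 17.06/180.75 = 9.44%.
Change = 9.44% − 7.27% = +2.17 pp.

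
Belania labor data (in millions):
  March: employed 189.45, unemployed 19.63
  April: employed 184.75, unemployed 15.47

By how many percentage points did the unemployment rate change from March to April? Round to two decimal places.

March: labor force = 189.45 + 19.63 = 209.08; u = 19.63/209.08 = 9.39%.
April: labor force = 184.75 + 15.47 = 200.22; u = 15.47/200.22 = 7.73%.
Change = 7.73% − 9.39% = −1.66 pp.

The unemployment rate changed by −1.66 percentage points.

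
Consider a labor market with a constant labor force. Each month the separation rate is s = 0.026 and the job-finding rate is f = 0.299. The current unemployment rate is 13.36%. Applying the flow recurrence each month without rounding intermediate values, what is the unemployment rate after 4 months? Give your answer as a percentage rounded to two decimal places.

With a fixed labor force, u_{t+1} = u_t + s·(1−u_t) − f·u_t = u_t·(1−s−f) + s.
Here 1−s−f = 0.675 and s = 0.026.
u_1 = 0.133600 × 0.675 + 0.026 = 0.116180.
u_2 = 0.116180 × 0.675 + 0.026 = 0.104422.
u_3 = 0.104422 × 0.675 + 0.026 = 0.096485.
u_4 = 0.096485 × 0.675 + 0.026 = 0.091127.

Unemployment rate after four months ≈ 9.11%.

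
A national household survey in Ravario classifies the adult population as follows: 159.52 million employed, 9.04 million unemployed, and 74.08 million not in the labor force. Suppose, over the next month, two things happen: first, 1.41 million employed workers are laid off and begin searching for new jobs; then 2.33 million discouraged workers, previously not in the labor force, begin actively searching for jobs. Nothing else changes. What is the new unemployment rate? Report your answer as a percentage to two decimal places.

New unemployment rate ≈ 7.48%.

Initially, labor force = 159.52 + 9.04 = 168.56 million, so u = 9.04/168.56 = 5.36%.
After the first change, employed falls and unemployed rises by 1.41; labor force unchanged → E = 158.11, U = 10.45, labor force = 168.56 million.
After the second change, unemployed and labor force both rise by 2.33 → E = 158.11, U = 12.78, labor force = 170.89 million.
New unemployment rate = 12.78 / 170.89 = 7.48%.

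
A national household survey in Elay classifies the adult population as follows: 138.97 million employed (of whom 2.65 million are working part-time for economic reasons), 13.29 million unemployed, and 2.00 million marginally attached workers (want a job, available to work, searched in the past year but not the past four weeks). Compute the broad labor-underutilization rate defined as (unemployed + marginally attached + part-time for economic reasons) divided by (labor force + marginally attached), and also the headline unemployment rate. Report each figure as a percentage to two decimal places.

Labor force = 138.97 + 13.29 = 152.26 million.
Numerator = 13.29 + 2.00 + 2.65 = 17.94 million.
Denominator = 152.26 + 2.00 = 154.26 million.
Broad rate = 17.94 / 154.26 = 11.63%.
Headline unemployment rate = 13.29 / 152.26 = 8.73%.

Broad underutilization rate ≈ 11.63%; headline unemployment rate ≈ 8.73%.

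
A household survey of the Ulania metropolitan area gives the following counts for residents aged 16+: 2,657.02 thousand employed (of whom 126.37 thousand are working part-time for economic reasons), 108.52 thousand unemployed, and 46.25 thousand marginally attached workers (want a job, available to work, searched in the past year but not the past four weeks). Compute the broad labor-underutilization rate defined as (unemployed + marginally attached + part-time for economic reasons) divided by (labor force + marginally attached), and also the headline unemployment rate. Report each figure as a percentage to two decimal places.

Broad underutilization rate ≈ 10.00%; headline unemployment rate ≈ 3.92%.

Labor force = 2,657.02 + 108.52 = 2,765.54 thousand.
Numerator = 108.52 + 46.25 + 126.37 = 281.14 thousand.
Denominator = 2,765.54 + 46.25 = 2,811.79 thousand.
Broad rate = 281.14 / 2,811.79 = 10.00%.
Headline unemployment rate = 108.52 / 2,765.54 = 3.92%.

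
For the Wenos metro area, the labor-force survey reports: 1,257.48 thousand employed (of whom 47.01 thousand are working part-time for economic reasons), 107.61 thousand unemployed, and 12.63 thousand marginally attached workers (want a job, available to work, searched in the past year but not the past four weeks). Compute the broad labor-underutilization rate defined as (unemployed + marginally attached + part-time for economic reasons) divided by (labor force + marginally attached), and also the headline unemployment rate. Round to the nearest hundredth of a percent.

Broad underutilization rate ≈ 12.14%; headline unemployment rate ≈ 7.88%.

Labor force = 1,257.48 + 107.61 = 1,365.09 thousand.
Numerator = 107.61 + 12.63 + 47.01 = 167.25 thousand.
Denominator = 1,365.09 + 12.63 = 1,377.72 thousand.
Broad rate = 167.25 / 1,377.72 = 12.14%.
Headline unemployment rate = 107.61 / 1,365.09 = 7.88%.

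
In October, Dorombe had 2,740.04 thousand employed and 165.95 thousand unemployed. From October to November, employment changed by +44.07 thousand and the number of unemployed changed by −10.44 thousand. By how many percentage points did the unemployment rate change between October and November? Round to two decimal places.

October: labor force = 2,740.04 + 165.95 = 2,905.99; u = 165.95/2,905.99 = 5.71%.
November: labor force = 2,784.11 + 155.51 = 2,939.62; u = 155.51/2,939.62 = 5.29%.
Change = 5.29% − 5.71% = −0.42 pp.

The unemployment rate changed by −0.42 percentage points.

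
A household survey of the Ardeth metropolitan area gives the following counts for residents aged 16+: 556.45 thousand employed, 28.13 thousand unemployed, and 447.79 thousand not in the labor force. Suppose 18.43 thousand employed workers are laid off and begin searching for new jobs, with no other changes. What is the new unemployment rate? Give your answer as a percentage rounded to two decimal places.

Initially, labor force = 556.45 + 28.13 = 584.58 thousand, so u = 28.13/584.58 = 4.81%.
After the change, employed falls and unemployed rises by 18.43; labor force unchanged → E = 538.02, U = 46.56, labor force = 584.58 thousand.
New unemployment rate = 46.56 / 584.58 = 7.96%.

New unemployment rate ≈ 7.96%.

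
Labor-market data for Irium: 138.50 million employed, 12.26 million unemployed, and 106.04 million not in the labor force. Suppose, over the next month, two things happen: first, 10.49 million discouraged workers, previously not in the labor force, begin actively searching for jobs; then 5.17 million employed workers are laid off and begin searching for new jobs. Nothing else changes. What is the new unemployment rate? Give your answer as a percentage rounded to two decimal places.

New unemployment rate ≈ 17.31%.

Initially, labor force = 138.50 + 12.26 = 150.76 million, so u = 12.26/150.76 = 8.13%.
After the first change, unemployed and labor force both rise by 10.49 → E = 138.50, U = 22.75, labor force = 161.25 million.
After the second change, employed falls and unemployed rises by 5.17; labor force unchanged → E = 133.33, U = 27.92, labor force = 161.25 million.
New unemployment rate = 27.92 / 161.25 = 17.31%.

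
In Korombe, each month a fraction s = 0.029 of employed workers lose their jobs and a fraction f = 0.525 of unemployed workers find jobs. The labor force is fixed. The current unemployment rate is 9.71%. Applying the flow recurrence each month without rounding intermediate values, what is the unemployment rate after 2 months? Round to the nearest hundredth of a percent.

Unemployment rate after two months ≈ 6.12%.

With a fixed labor force, u_{t+1} = u_t + s·(1−u_t) − f·u_t = u_t·(1−s−f) + s.
Here 1−s−f = 0.446 and s = 0.029.
u_1 = 0.097100 × 0.446 + 0.029 = 0.072307.
u_2 = 0.072307 × 0.446 + 0.029 = 0.061249.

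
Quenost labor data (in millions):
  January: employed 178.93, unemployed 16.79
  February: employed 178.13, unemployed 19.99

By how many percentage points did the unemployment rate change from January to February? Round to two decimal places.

The unemployment rate changed by +1.51 percentage points.

January: labor force = 178.93 + 16.79 = 195.72; u = 16.79/195.72 = 8.58%.
February: labor force = 178.13 + 19.99 = 198.12; u = 19.99/198.12 = 10.09%.
Change = 10.09% − 8.58% = +1.51 pp.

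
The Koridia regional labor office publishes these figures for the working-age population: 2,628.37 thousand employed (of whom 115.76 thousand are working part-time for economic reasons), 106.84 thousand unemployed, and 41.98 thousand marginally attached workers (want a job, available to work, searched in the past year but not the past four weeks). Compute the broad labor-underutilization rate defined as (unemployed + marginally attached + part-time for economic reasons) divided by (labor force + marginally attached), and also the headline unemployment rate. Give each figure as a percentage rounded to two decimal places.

Broad underutilization rate ≈ 9.53%; headline unemployment rate ≈ 3.91%.

Labor force = 2,628.37 + 106.84 = 2,735.21 thousand.
Numerator = 106.84 + 41.98 + 115.76 = 264.58 thousand.
Denominator = 2,735.21 + 41.98 = 2,777.19 thousand.
Broad rate = 264.58 / 2,777.19 = 9.53%.
Headline unemployment rate = 106.84 / 2,735.21 = 3.91%.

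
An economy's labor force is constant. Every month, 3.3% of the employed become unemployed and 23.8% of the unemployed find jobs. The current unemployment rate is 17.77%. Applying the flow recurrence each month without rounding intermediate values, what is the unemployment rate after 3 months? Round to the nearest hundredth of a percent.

With a fixed labor force, u_{t+1} = u_t + s·(1−u_t) − f·u_t = u_t·(1−s−f) + s.
Here 1−s−f = 0.729 and s = 0.033.
u_1 = 0.177700 × 0.729 + 0.033 = 0.162543.
u_2 = 0.162543 × 0.729 + 0.033 = 0.151494.
u_3 = 0.151494 × 0.729 + 0.033 = 0.143439.

Unemployment rate after three months ≈ 14.34%.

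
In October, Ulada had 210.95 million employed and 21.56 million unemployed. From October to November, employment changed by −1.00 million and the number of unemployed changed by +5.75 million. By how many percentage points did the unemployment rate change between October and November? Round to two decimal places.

The unemployment rate changed by +2.24 percentage points.

October: labor force = 210.95 + 21.56 = 232.51; u = 21.56/232.51 = 9.27%.
November: labor force = 209.95 + 27.31 = 237.26; u = 27.31/237.26 = 11.51%.
Change = 11.51% − 9.27% = +2.24 pp.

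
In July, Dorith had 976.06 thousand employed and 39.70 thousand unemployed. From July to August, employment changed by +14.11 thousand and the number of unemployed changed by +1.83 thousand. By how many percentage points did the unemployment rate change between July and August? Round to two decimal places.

The unemployment rate changed by +0.12 percentage points.

July: labor force = 976.06 + 39.70 = 1,015.76; u = 39.70/1,015.76 = 3.91%.
August: labor force = 990.17 + 41.53 = 1,031.70; u = 41.53/1,031.70 = 4.03%.
Change = 4.03% − 3.91% = +0.12 pp.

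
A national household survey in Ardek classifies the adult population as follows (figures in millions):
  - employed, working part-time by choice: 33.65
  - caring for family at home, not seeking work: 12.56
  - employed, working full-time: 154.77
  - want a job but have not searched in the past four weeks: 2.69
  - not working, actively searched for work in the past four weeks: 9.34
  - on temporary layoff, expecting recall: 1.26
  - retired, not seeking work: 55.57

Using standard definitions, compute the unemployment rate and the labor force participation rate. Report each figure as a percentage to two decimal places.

Employed = 33.65 + 154.77 = 188.42 million.
Unemployed = 9.34 + 1.26 = 10.60 million (jobless and actively searching, or on temporary layoff).
Labor force = 188.42 + 10.60 = 199.02 million.
Not in labor force = 12.56 + 2.69 + 55.57 = 70.82 million (those not working and not actively searching are outside the labor force — including those who want a job but have given up searching).
Civilian working-age population = 199.02 + 70.82 = 269.84 million.
Unemployment rate = 10.60 / 199.02 = 5.33%.
Labor force participation rate = 199.02 / 269.84 = 73.75%.

Unemployment rate ≈ 5.33%; labor force participation rate ≈ 73.75%.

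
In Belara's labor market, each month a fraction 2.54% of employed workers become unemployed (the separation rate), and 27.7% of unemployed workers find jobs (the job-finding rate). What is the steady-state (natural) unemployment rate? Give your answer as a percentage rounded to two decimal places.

Steady-state unemployment rate ≈ 8.40%.

At steady state the flows balance: s·E = f·U, so U/(E+U) = s/(s+f).
u* = 2.54 / (2.54 + 27.7) = 2.54 / 30.24 = 8.40%.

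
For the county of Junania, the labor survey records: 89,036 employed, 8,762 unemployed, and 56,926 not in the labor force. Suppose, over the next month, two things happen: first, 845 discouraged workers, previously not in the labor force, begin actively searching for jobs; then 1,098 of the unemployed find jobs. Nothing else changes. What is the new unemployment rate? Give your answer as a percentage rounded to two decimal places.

New unemployment rate ≈ 8.63%.

Initially, labor force = 89,036 + 8,762 = 97,798, so u = 8,762/97,798 = 8.96%.
After the first change, unemployed and labor force both rise by 845 → E = 89,036, U = 9,607, labor force = 98,643.
After the second change, unemployed falls and employed rises by 1,098; labor force unchanged → E = 90,134, U = 8,509, labor force = 98,643.
New unemployment rate = 8,509 / 98,643 = 8.63%.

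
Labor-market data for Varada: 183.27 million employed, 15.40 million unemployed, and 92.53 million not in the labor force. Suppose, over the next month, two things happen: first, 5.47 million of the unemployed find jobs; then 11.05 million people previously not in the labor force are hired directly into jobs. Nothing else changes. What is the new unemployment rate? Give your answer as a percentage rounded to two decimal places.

New unemployment rate ≈ 4.73%.

Initially, labor force = 183.27 + 15.40 = 198.67 million, so u = 15.40/198.67 = 7.75%.
After the first change, unemployed falls and employed rises by 5.47; labor force unchanged → E = 188.74, U = 9.93, labor force = 198.67 million.
After the second change, employed and labor force both rise by 11.05; unemployed unchanged → E = 199.79, U = 9.93, labor force = 209.72 million.
New unemployment rate = 9.93 / 209.72 = 4.73%.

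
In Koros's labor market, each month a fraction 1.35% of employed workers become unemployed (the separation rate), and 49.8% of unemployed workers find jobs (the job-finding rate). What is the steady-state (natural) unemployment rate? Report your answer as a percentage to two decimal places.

At steady state the flows balance: s·E = f·U, so U/(E+U) = s/(s+f).
u* = 1.35 / (1.35 + 49.8) = 1.35 / 51.15 = 2.64%.

Steady-state unemployment rate ≈ 2.64%.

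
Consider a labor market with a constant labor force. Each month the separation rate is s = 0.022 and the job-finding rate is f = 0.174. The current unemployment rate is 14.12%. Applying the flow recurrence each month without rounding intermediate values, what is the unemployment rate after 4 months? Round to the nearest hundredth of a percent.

Unemployment rate after four months ≈ 12.43%.

With a fixed labor force, u_{t+1} = u_t + s·(1−u_t) − f·u_t = u_t·(1−s−f) + s.
Here 1−s−f = 0.804 and s = 0.022.
u_1 = 0.141200 × 0.804 + 0.022 = 0.135525.
u_2 = 0.135525 × 0.804 + 0.022 = 0.130962.
u_3 = 0.130962 × 0.804 + 0.022 = 0.127293.
u_4 = 0.127293 × 0.804 + 0.022 = 0.124344.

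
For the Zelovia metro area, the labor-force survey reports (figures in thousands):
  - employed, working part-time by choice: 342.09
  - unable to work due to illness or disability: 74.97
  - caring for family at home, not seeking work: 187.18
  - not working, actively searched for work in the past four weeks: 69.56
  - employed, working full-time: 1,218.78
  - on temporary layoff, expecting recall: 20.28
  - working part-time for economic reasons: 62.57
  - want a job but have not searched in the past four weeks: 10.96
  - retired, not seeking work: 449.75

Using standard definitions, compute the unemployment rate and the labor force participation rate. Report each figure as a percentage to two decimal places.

Unemployment rate ≈ 5.24%; labor force participation rate ≈ 70.33%.

Employed = 342.09 + 1,218.78 + 62.57 = 1,623.44 thousand (anyone who worked, including part-time for economic reasons, counts as employed).
Unemployed = 69.56 + 20.28 = 89.84 thousand (jobless and actively searching, or on temporary layoff).
Labor force = 1,623.44 + 89.84 = 1,713.28 thousand.
Not in labor force = 74.97 + 187.18 + 10.96 + 449.75 = 722.86 thousand (those not working and not actively searching are outside the labor force — including those who want a job but have given up searching).
Civilian working-age population = 1,713.28 + 722.86 = 2,436.14 thousand.
Unemployment rate = 89.84 / 1,713.28 = 5.24%.
Labor force participation rate = 1,713.28 / 2,436.14 = 70.33%.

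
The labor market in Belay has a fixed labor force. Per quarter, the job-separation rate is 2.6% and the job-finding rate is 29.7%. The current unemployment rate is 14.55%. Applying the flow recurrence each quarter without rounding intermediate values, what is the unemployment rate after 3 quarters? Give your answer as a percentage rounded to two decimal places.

With a fixed labor force, u_{t+1} = u_t + s·(1−u_t) − f·u_t = u_t·(1−s−f) + s.
Here 1−s−f = 0.677 and s = 0.026.
u_1 = 0.145500 × 0.677 + 0.026 = 0.124503.
u_2 = 0.124503 × 0.677 + 0.026 = 0.110289.
u_3 = 0.110289 × 0.677 + 0.026 = 0.100666.

Unemployment rate after three quarters ≈ 10.07%.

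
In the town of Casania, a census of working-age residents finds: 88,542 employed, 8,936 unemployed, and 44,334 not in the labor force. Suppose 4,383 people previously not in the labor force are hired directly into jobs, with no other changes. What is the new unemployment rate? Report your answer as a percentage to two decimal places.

Initially, labor force = 88,542 + 8,936 = 97,478, so u = 8,936/97,478 = 9.17%.
After the change, employed and labor force both rise by 4,383; unemployed unchanged → E = 92,925, U = 8,936, labor force = 101,861.
New unemployment rate = 8,936 / 101,861 = 8.77%.

New unemployment rate ≈ 8.77%.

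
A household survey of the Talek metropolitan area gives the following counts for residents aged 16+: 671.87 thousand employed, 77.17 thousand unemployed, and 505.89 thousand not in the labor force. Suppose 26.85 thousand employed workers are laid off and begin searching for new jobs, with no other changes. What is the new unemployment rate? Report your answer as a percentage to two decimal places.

Initially, labor force = 671.87 + 77.17 = 749.04 thousand, so u = 77.17/749.04 = 10.30%.
After the change, employed falls and unemployed rises by 26.85; labor force unchanged → E = 645.02, U = 104.02, labor force = 749.04 thousand.
New unemployment rate = 104.02 / 749.04 = 13.89%.

New unemployment rate ≈ 13.89%.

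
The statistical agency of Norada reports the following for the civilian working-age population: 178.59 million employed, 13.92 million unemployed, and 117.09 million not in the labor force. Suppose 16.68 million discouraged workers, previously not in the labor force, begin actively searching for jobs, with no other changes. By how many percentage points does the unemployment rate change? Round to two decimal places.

The unemployment rate changes by +7.40 percentage points.

Initially, labor force = 178.59 + 13.92 = 192.51 million, so u = 13.92/192.51 = 7.23%.
After the change, unemployed and labor force both rise by 16.68 → E = 178.59, U = 30.60, labor force = 209.19 million.
New unemployment rate = 30.60 / 209.19 = 14.63%.
Change = 14.63% − 7.23% = +7.40 percentage points.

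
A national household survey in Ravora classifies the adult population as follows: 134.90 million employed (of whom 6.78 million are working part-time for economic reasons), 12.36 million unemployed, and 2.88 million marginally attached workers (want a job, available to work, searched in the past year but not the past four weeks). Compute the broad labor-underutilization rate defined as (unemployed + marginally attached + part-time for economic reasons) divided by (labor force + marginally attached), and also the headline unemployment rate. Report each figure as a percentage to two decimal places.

Labor force = 134.90 + 12.36 = 147.26 million.
Numerator = 12.36 + 2.88 + 6.78 = 22.02 million.
Denominator = 147.26 + 2.88 = 150.14 million.
Broad rate = 22.02 / 150.14 = 14.67%.
Headline unemployment rate = 12.36 / 147.26 = 8.39%.

Broad underutilization rate ≈ 14.67%; headline unemployment rate ≈ 8.39%.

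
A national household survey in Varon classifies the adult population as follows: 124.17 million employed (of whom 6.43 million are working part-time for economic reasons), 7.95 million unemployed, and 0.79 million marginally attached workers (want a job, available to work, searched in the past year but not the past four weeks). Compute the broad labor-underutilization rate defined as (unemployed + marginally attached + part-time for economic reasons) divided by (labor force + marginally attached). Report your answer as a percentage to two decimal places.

Labor force = 124.17 + 7.95 = 132.12 million.
Numerator = 7.95 + 0.79 + 6.43 = 15.17 million.
Denominator = 132.12 + 0.79 = 132.91 million.
Broad rate = 15.17 / 132.91 = 11.41%.

Broad underutilization rate ≈ 11.41%.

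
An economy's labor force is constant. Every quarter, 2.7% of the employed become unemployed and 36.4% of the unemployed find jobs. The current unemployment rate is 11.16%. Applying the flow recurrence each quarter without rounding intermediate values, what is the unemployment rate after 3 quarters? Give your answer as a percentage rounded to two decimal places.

With a fixed labor force, u_{t+1} = u_t + s·(1−u_t) − f·u_t = u_t·(1−s−f) + s.
Here 1−s−f = 0.609 and s = 0.027.
u_1 = 0.111600 × 0.609 + 0.027 = 0.094964.
u_2 = 0.094964 × 0.609 + 0.027 = 0.084833.
u_3 = 0.084833 × 0.609 + 0.027 = 0.078663.

Unemployment rate after three quarters ≈ 7.87%.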